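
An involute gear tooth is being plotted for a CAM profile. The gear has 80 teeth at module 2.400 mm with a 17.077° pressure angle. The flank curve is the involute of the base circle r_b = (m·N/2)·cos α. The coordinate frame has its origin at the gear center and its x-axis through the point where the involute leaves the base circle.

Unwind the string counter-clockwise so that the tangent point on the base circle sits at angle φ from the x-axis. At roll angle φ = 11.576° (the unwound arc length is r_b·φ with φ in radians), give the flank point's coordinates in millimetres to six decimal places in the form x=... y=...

pitch radius r_p = m·N/2 = 2.400·80/2 = 96.000000
base radius r_b = r_p·cos α = 96.000000·cos 17.077° = 91.767453
roll angle φ = 11.576° = 0.20203931 rad
x = r_b·(cos φ + φ·sin φ) = 91.767453·(0.97965939 + 0.20203931·0.20066758) = 93.621352
y = r_b·(sin φ − φ·cos φ) = 91.767453·(0.20066758 − 0.20203931·0.97965939) = 0.251247

x=93.621352 y=0.251247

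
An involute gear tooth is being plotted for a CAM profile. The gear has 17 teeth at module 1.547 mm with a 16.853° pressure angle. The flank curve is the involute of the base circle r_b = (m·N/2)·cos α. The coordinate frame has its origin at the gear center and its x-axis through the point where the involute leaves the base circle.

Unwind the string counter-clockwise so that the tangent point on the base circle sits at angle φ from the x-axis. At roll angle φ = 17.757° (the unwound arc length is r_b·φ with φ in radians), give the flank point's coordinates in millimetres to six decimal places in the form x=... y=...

x=13.174694 y=0.123676

pitch radius r_p = m·N/2 = 1.547·17/2 = 13.149500
base radius r_b = r_p·cos α = 13.149500·cos 16.853° = 12.584752
roll angle φ = 17.757° = 0.30991812 rad
x = r_b·(cos φ + φ·sin φ) = 12.584752·(0.95235855 + 0.30991812·0.30498065) = 13.174694
y = r_b·(sin φ − φ·cos φ) = 12.584752·(0.30498065 − 0.30991812·0.95235855) = 0.123676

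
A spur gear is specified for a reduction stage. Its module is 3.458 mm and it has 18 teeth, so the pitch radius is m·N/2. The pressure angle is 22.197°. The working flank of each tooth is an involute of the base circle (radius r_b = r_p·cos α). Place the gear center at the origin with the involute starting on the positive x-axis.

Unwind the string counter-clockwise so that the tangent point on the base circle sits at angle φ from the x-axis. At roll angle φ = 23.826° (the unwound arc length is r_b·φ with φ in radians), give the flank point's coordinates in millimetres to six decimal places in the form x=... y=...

pitch radius r_p = m·N/2 = 3.458·18/2 = 31.122000
base radius r_b = r_p·cos α = 31.122000·cos 22.197° = 28.815560
roll angle φ = 23.826° = 0.41584215 rad
x = r_b·(cos φ + φ·sin φ) = 28.815560·(0.91477645 + 0.41584215·0.40396045) = 31.200342
y = r_b·(sin φ − φ·cos φ) = 28.815560·(0.40396045 − 0.41584215·0.91477645) = 0.678833

x=31.200342 y=0.678833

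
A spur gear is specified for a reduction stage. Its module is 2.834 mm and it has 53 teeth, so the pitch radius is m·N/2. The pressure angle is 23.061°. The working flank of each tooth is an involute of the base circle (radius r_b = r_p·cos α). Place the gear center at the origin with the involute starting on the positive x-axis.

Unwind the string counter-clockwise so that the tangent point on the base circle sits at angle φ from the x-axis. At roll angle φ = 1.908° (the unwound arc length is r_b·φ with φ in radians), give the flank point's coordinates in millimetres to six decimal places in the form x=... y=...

pitch radius r_p = m·N/2 = 2.834·53/2 = 75.101000
base radius r_b = r_p·cos α = 75.101000·cos 23.061° = 69.099554
roll angle φ = 1.908° = 0.03330088 rad
x = r_b·(cos φ + φ·sin φ) = 69.099554·(0.99944558 + 0.03330088·0.03329473) = 69.137858
y = r_b·(sin φ − φ·cos φ) = 69.099554·(0.03329473 − 0.03330088·0.99944558) = 0.000850

x=69.137858 y=0.000850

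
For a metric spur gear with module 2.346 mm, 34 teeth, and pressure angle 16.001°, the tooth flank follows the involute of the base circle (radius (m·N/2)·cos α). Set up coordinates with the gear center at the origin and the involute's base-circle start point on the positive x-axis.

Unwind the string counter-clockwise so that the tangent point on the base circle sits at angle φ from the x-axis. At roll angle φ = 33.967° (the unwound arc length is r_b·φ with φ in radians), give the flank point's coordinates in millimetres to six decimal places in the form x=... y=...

x=44.493210 y=2.570147

pitch radius r_p = m·N/2 = 2.346·34/2 = 39.882000
base radius r_b = r_p·cos α = 39.882000·cos 16.001° = 38.336847
roll angle φ = 33.967° = 0.59283599 rad
x = r_b·(cos φ + φ·sin φ) = 38.336847·(0.82935951 + 0.59283599·0.55871532) = 44.493210
y = r_b·(sin φ − φ·cos φ) = 38.336847·(0.55871532 − 0.59283599·0.82935951) = 2.570147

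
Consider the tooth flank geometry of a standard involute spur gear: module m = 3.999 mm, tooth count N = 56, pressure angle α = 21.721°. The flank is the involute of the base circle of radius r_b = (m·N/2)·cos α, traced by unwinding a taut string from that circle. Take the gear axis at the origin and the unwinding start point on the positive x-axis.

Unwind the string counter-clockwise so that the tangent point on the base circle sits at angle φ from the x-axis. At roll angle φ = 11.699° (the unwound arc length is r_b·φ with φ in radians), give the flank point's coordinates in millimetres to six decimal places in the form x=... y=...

x=106.167534 y=0.293947

pitch radius r_p = m·N/2 = 3.999·56/2 = 111.972000
base radius r_b = r_p·cos α = 111.972000·cos 21.721° = 104.021651
roll angle φ = 11.699° = 0.20418607 rad
x = r_b·(cos φ + φ·sin φ) = 104.021651·(0.97922635 + 0.20418607·0.20277020) = 106.167534
y = r_b·(sin φ − φ·cos φ) = 104.021651·(0.20277020 − 0.20418607·0.97922635) = 0.293947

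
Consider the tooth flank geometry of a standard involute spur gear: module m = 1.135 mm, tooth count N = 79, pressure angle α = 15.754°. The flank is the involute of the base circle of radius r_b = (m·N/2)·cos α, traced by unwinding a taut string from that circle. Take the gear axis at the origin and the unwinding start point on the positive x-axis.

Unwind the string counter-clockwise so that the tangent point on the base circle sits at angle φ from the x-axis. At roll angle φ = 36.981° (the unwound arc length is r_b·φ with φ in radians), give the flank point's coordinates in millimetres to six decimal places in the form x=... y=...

x=51.221482 y=3.708603

pitch radius r_p = m·N/2 = 1.135·79/2 = 44.832500
base radius r_b = r_p·cos α = 44.832500·cos 15.754° = 43.148425
roll angle φ = 36.981° = 0.64544021 rad
x = r_b·(cos φ + φ·sin φ) = 43.148425·(0.79883504 + 0.64544021·0.60155015) = 51.221482
y = r_b·(sin φ − φ·cos φ) = 43.148425·(0.60155015 − 0.64544021·0.79883504) = 3.708603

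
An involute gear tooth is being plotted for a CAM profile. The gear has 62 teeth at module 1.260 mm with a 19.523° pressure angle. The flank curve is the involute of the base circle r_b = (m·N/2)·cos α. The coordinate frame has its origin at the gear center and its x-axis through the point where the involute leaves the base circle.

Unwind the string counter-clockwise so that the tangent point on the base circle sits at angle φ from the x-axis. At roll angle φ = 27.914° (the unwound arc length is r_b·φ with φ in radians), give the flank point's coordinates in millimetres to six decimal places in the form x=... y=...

pitch radius r_p = m·N/2 = 1.260·62/2 = 39.060000
base radius r_b = r_p·cos α = 39.060000·cos 19.523° = 36.814340
roll angle φ = 27.914° = 0.48719121 rad
x = r_b·(cos φ + φ·sin φ) = 36.814340·(0.88365127 + 0.48719121·0.46814574) = 40.927523
y = r_b·(sin φ − φ·cos φ) = 36.814340·(0.46814574 − 0.48719121·0.88365127) = 1.385641

x=40.927523 y=1.385641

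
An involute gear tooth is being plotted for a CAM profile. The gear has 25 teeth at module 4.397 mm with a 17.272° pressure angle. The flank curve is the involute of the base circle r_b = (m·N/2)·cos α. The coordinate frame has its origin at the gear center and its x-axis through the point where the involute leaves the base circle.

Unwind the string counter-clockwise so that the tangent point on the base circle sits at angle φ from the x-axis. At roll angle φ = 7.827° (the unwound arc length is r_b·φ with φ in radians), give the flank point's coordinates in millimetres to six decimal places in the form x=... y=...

pitch radius r_p = m·N/2 = 4.397·25/2 = 54.962500
base radius r_b = r_p·cos α = 54.962500·cos 17.272° = 52.484022
roll angle φ = 7.827° = 0.13660692 rad
x = r_b·(cos φ + φ·sin φ) = 52.484022·(0.99068378 + 0.13660692·0.13618244) = 52.971453
y = r_b·(sin φ − φ·cos φ) = 52.484022·(0.13618244 − 0.13660692·0.99068378) = 0.044516

x=52.971453 y=0.044516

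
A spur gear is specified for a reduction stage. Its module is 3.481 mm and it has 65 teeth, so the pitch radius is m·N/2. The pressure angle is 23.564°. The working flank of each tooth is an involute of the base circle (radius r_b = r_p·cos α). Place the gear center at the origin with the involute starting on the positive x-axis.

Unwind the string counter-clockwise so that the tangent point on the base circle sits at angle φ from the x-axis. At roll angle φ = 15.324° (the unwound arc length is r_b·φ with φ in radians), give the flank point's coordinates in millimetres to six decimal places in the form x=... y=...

x=107.341663 y=0.656586

pitch radius r_p = m·N/2 = 3.481·65/2 = 113.132500
base radius r_b = r_p·cos α = 113.132500·cos 23.564° = 103.698844
roll angle φ = 15.324° = 0.26745425 rad
x = r_b·(cos φ + φ·sin φ) = 103.698844·(0.96444680 + 0.26745425·0.26427706) = 107.341663
y = r_b·(sin φ − φ·cos φ) = 103.698844·(0.26427706 − 0.26745425·0.96444680) = 0.656586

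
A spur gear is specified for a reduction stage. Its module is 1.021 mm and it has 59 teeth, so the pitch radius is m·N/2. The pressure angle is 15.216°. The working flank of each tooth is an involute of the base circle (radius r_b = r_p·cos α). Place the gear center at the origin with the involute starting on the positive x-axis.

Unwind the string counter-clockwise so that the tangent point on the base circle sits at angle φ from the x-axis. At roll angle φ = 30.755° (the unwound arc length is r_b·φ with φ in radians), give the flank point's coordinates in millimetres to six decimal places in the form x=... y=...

pitch radius r_p = m·N/2 = 1.021·59/2 = 30.119500
base radius r_b = r_p·cos α = 30.119500·cos 15.216° = 29.063608
roll angle φ = 30.755° = 0.53677601 rad
x = r_b·(cos φ + φ·sin φ) = 29.063608·(0.85936179 + 0.53677601·0.51136808) = 32.953827
y = r_b·(sin φ − φ·cos φ) = 29.063608·(0.51136808 − 0.53677601·0.85936179) = 1.455601

x=32.953827 y=1.455601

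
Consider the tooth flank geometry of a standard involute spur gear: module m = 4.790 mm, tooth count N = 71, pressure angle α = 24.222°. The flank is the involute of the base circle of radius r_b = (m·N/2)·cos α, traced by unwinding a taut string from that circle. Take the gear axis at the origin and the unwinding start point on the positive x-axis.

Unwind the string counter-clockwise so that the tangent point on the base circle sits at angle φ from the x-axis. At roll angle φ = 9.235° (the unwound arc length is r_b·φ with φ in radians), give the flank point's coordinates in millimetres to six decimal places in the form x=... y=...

x=157.075996 y=0.215891

pitch radius r_p = m·N/2 = 4.790·71/2 = 170.045000
base radius r_b = r_p·cos α = 170.045000·cos 24.222° = 155.074689
roll angle φ = 9.235° = 0.16118116 rad
x = r_b·(cos φ + φ·sin φ) = 155.074689·(0.98703842 + 0.16118116·0.16048417) = 157.075996
y = r_b·(sin φ − φ·cos φ) = 155.074689·(0.16048417 − 0.16118116·0.98703842) = 0.215891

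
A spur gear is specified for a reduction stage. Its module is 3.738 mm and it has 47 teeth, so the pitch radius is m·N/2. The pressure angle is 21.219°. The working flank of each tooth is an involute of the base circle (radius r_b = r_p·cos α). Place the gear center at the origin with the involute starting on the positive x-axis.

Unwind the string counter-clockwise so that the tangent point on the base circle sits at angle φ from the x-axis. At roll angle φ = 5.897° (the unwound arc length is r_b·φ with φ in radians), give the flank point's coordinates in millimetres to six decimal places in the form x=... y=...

x=82.320149 y=0.029728

pitch radius r_p = m·N/2 = 3.738·47/2 = 87.843000
base radius r_b = r_p·cos α = 87.843000·cos 21.219° = 81.887581
roll angle φ = 5.897° = 0.10292207 rad
x = r_b·(cos φ + φ·sin φ) = 81.887581·(0.99470820 + 0.10292207·0.10274045) = 82.320149
y = r_b·(sin φ − φ·cos φ) = 81.887581·(0.10274045 − 0.10292207·0.99470820) = 0.029728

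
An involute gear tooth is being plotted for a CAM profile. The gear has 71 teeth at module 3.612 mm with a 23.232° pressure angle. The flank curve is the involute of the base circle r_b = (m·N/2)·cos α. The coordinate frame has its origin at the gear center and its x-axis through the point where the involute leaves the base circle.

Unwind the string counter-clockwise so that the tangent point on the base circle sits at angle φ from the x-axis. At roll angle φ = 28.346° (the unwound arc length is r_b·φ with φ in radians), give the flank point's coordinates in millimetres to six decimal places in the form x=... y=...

pitch radius r_p = m·N/2 = 3.612·71/2 = 128.226000
base radius r_b = r_p·cos α = 128.226000·cos 23.232° = 117.828818
roll angle φ = 28.346° = 0.49473103 rad
x = r_b·(cos φ + φ·sin φ) = 117.828818·(0.88009645 + 0.49473103·0.47479495) = 131.378217
y = r_b·(sin φ − φ·cos φ) = 117.828818·(0.47479495 − 0.49473103·0.88009645) = 4.640562

x=131.378217 y=4.640562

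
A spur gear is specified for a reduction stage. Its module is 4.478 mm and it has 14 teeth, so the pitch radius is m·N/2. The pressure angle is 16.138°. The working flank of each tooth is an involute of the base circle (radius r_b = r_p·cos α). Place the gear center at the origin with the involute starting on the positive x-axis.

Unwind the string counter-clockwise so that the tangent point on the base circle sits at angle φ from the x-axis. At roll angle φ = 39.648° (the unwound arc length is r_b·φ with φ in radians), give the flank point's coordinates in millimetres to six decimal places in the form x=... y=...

x=36.479710 y=3.169252

pitch radius r_p = m·N/2 = 4.478·14/2 = 31.346000
base radius r_b = r_p·cos α = 31.346000·cos 16.138° = 30.110812
roll angle φ = 39.648° = 0.69198814 rad
x = r_b·(cos φ + φ·sin φ) = 30.110812·(0.76997897 + 0.69198814·0.63806927) = 36.479710
y = r_b·(sin φ − φ·cos φ) = 30.110812·(0.63806927 − 0.69198814·0.76997897) = 3.169252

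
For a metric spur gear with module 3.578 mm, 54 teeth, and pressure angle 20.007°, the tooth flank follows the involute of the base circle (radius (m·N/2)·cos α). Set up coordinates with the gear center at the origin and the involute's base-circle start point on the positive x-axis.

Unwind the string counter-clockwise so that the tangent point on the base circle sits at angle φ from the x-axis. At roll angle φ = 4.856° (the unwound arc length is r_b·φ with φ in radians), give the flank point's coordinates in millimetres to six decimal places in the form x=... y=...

pitch radius r_p = m·N/2 = 3.578·54/2 = 96.606000
base radius r_b = r_p·cos α = 96.606000·cos 20.007° = 90.775908
roll angle φ = 4.856° = 0.08475319 rad
x = r_b·(cos φ + φ·sin φ) = 90.775908·(0.99641060 + 0.08475319·0.08465176) = 91.101349
y = r_b·(sin φ − φ·cos φ) = 90.775908·(0.08465176 − 0.08475319·0.99641060) = 0.018408

x=91.101349 y=0.018408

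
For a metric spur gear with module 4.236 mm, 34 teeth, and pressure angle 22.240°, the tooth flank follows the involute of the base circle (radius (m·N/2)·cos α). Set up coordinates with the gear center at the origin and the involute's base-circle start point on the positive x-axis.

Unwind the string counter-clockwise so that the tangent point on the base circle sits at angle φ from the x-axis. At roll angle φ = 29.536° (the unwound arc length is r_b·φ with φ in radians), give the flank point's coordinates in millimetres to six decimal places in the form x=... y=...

x=74.931475 y=2.963549

pitch radius r_p = m·N/2 = 4.236·34/2 = 72.012000
base radius r_b = r_p·cos α = 72.012000·cos 22.240° = 66.654781
roll angle φ = 29.536° = 0.51550045 rad
x = r_b·(cos φ + φ·sin φ) = 66.654781·(0.87004613 + 0.51550045·0.49297032) = 74.931475
y = r_b·(sin φ − φ·cos φ) = 66.654781·(0.49297032 − 0.51550045·0.87004613) = 2.963549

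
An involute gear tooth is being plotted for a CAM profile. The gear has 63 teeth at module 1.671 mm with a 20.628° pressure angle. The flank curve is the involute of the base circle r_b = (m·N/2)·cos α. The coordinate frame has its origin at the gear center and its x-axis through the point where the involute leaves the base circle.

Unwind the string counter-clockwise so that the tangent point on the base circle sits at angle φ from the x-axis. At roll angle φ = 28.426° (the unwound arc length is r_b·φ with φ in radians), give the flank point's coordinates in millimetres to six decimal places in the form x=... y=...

x=54.956551 y=1.956325

pitch radius r_p = m·N/2 = 1.671·63/2 = 52.636500
base radius r_b = r_p·cos α = 52.636500·cos 20.628° = 49.261841
roll angle φ = 28.426° = 0.49612729 rad
x = r_b·(cos φ + φ·sin φ) = 49.261841·(0.87943265 + 0.49612729·0.47602333) = 54.956551
y = r_b·(sin φ − φ·cos φ) = 49.261841·(0.47602333 − 0.49612729·0.87943265) = 1.956325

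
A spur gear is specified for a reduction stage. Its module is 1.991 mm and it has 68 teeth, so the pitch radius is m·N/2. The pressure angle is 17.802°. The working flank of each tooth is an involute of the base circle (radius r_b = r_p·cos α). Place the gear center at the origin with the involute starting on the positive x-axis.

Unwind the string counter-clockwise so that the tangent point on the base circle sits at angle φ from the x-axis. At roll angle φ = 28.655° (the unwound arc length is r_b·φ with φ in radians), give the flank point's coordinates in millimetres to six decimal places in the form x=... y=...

pitch radius r_p = m·N/2 = 1.991·68/2 = 67.694000
base radius r_b = r_p·cos α = 67.694000·cos 17.802° = 64.452725
roll angle φ = 28.655° = 0.50012410 rad
x = r_b·(cos φ + φ·sin φ) = 64.452725·(0.87752306 + 0.50012410·0.47953444) = 72.016238
y = r_b·(sin φ − φ·cos φ) = 64.452725·(0.47953444 − 0.50012410·0.87752306) = 2.620906

x=72.016238 y=2.620906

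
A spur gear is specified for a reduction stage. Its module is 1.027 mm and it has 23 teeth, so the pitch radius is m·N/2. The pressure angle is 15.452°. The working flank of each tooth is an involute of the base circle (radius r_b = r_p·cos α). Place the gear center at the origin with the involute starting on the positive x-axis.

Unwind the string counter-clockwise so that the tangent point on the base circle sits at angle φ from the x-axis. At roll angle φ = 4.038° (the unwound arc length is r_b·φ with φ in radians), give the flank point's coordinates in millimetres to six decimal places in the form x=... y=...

pitch radius r_p = m·N/2 = 1.027·23/2 = 11.810500
base radius r_b = r_p·cos α = 11.810500·cos 15.452° = 11.383598
roll angle φ = 4.038° = 0.07047640 rad
x = r_b·(cos φ + φ·sin φ) = 11.383598·(0.99751757 + 0.07047640·0.07041807) = 11.411833
y = r_b·(sin φ − φ·cos φ) = 11.383598·(0.07041807 − 0.07047640·0.99751757) = 0.001328

x=11.411833 y=0.001328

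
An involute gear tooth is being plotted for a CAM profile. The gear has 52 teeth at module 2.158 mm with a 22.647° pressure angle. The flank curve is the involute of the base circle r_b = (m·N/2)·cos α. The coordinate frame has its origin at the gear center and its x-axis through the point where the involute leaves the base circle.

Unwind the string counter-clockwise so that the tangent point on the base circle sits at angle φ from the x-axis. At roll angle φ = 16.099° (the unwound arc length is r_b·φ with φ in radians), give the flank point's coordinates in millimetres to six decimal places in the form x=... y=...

x=53.785693 y=0.379885

pitch radius r_p = m·N/2 = 2.158·52/2 = 56.108000
base radius r_b = r_p·cos α = 56.108000·cos 22.647° = 51.781774
roll angle φ = 16.099° = 0.28098056 rad
x = r_b·(cos φ + φ·sin φ) = 51.781774·(0.96078399 + 0.28098056·0.27729788) = 53.785693
y = r_b·(sin φ − φ·cos φ) = 51.781774·(0.27729788 − 0.28098056·0.96078399) = 0.379885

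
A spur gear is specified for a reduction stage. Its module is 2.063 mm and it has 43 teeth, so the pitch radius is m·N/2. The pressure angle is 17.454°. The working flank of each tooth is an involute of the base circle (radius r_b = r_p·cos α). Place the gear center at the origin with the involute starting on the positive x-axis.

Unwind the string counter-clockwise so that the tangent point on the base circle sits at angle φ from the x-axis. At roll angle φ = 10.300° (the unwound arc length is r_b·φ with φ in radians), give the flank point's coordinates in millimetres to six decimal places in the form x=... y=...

x=42.990520 y=0.081674

pitch radius r_p = m·N/2 = 2.063·43/2 = 44.354500
base radius r_b = r_p·cos α = 44.354500·cos 17.454° = 42.312333
roll angle φ = 10.300° = 0.17976891 rad
x = r_b·(cos φ + φ·sin φ) = 42.312333·(0.98388504 + 0.17976891·0.17880222) = 42.990520
y = r_b·(sin φ − φ·cos φ) = 42.312333·(0.17880222 − 0.17976891·0.98388504) = 0.081674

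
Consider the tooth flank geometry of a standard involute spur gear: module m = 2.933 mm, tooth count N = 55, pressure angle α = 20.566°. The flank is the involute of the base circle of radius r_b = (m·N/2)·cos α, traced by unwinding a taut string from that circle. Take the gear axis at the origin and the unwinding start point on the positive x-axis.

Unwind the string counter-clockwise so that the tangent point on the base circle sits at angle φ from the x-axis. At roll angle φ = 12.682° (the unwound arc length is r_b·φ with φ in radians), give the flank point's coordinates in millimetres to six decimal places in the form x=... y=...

pitch radius r_p = m·N/2 = 2.933·55/2 = 80.657500
base radius r_b = r_p·cos α = 80.657500·cos 20.566° = 75.517049
roll angle φ = 12.682° = 0.22134266 rad
x = r_b·(cos φ + φ·sin φ) = 75.517049·(0.97560356 + 0.22134266·0.21953972) = 77.344340
y = r_b·(sin φ − φ·cos φ) = 75.517049·(0.21953972 − 0.22134266·0.97560356) = 0.271638

x=77.344340 y=0.271638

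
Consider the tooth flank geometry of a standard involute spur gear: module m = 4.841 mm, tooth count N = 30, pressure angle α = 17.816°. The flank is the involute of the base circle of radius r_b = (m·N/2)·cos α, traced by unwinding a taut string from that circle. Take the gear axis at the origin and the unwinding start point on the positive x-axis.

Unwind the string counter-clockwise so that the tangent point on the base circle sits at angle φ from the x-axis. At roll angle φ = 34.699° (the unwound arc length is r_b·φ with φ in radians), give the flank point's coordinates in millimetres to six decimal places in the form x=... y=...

x=80.671449 y=4.933240

pitch radius r_p = m·N/2 = 4.841·30/2 = 72.615000
base radius r_b = r_p·cos α = 72.615000·cos 17.816° = 69.132674
roll angle φ = 34.699° = 0.60561180 rad
x = r_b·(cos φ + φ·sin φ) = 69.132674·(0.82215398 + 0.60561180·0.56926517) = 80.671449
y = r_b·(sin φ − φ·cos φ) = 69.132674·(0.56926517 − 0.60561180·0.82215398) = 4.933240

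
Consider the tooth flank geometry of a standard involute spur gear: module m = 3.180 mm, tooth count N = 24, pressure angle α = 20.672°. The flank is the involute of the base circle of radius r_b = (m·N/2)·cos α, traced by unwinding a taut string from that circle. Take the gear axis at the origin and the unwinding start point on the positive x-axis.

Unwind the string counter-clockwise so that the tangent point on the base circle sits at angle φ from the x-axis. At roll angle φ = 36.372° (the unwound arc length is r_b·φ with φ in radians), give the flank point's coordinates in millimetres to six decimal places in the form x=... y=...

pitch radius r_p = m·N/2 = 3.180·24/2 = 38.160000
base radius r_b = r_p·cos α = 38.160000·cos 20.672° = 35.703132
roll angle φ = 36.372° = 0.63481116 rad
x = r_b·(cos φ + φ·sin φ) = 35.703132·(0.80518370 + 0.63481116·0.59302547) = 42.188352
y = r_b·(sin φ − φ·cos φ) = 35.703132·(0.59302547 − 0.63481116·0.80518370) = 2.923582

x=42.188352 y=2.923582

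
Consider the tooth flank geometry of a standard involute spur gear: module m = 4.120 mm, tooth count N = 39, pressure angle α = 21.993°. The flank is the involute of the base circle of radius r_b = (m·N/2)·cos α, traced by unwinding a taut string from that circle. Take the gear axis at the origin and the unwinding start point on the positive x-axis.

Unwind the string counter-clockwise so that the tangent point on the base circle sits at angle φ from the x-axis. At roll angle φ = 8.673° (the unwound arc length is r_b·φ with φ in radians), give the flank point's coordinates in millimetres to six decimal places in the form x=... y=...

x=75.342203 y=0.085930

pitch radius r_p = m·N/2 = 4.120·39/2 = 80.340000
base radius r_b = r_p·cos α = 80.340000·cos 21.993° = 74.493627
roll angle φ = 8.673° = 0.15137241 rad
x = r_b·(cos φ + φ·sin φ) = 74.493627·(0.98856506 + 0.15137241·0.15079499) = 75.342203
y = r_b·(sin φ − φ·cos φ) = 74.493627·(0.15079499 − 0.15137241·0.98856506) = 0.085930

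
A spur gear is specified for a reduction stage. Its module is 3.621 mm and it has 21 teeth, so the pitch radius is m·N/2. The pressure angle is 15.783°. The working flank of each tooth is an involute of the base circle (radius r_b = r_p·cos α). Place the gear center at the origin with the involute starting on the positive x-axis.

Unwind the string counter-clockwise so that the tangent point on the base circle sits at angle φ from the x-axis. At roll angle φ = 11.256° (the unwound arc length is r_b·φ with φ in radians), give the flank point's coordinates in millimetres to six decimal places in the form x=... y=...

pitch radius r_p = m·N/2 = 3.621·21/2 = 38.020500
base radius r_b = r_p·cos α = 38.020500·cos 15.783° = 36.587079
roll angle φ = 11.256° = 0.19645426 rad
x = r_b·(cos φ + φ·sin φ) = 36.587079·(0.98076485 + 0.19645426·0.19519303) = 37.286308
y = r_b·(sin φ − φ·cos φ) = 36.587079·(0.19519303 − 0.19645426·0.98076485) = 0.092111

x=37.286308 y=0.092111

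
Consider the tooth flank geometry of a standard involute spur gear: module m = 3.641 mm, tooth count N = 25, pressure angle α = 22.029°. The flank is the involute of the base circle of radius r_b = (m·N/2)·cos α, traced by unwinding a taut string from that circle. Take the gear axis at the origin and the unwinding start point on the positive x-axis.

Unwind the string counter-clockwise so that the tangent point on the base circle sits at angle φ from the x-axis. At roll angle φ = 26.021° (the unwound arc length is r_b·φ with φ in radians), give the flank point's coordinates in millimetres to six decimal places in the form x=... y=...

pitch radius r_p = m·N/2 = 3.641·25/2 = 45.512500
base radius r_b = r_p·cos α = 45.512500·cos 22.029° = 42.189820
roll angle φ = 26.021° = 0.45415212 rad
x = r_b·(cos φ + φ·sin φ) = 42.189820·(0.89863331 + 0.45415212·0.43870054) = 46.318942
y = r_b·(sin φ − φ·cos φ) = 42.189820·(0.43870054 − 0.45415212·0.89863331) = 1.290347

x=46.318942 y=1.290347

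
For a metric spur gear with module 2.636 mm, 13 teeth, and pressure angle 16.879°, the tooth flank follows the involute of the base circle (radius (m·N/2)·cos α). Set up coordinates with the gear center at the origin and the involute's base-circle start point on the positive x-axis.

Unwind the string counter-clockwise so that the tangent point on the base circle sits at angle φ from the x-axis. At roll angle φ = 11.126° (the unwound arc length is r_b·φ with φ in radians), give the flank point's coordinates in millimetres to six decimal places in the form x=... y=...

pitch radius r_p = m·N/2 = 2.636·13/2 = 17.134000
base radius r_b = r_p·cos α = 17.134000·cos 16.879° = 16.395868
roll angle φ = 11.126° = 0.19418533 rad
x = r_b·(cos φ + φ·sin φ) = 16.395868·(0.98120520 + 0.19418533·0.19296724) = 16.702088
y = r_b·(sin φ − φ·cos φ) = 16.395868·(0.19296724 − 0.19418533·0.98120520) = 0.039868

x=16.702088 y=0.039868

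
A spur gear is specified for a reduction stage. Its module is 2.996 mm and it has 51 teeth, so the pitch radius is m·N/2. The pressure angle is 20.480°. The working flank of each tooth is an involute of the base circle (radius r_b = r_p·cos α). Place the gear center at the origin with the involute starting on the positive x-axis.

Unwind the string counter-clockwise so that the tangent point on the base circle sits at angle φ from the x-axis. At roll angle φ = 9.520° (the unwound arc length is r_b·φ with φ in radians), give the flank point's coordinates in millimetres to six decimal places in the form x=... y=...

pitch radius r_p = m·N/2 = 2.996·51/2 = 76.398000
base radius r_b = r_p·cos α = 76.398000·cos 20.480° = 71.569217
roll angle φ = 9.520° = 0.16615534 rad
x = r_b·(cos φ + φ·sin φ) = 71.569217·(0.98622793 + 0.16615534·0.16539187) = 72.550336
y = r_b·(sin φ − φ·cos φ) = 71.569217·(0.16539187 − 0.16615534·0.98622793) = 0.109131

x=72.550336 y=0.109131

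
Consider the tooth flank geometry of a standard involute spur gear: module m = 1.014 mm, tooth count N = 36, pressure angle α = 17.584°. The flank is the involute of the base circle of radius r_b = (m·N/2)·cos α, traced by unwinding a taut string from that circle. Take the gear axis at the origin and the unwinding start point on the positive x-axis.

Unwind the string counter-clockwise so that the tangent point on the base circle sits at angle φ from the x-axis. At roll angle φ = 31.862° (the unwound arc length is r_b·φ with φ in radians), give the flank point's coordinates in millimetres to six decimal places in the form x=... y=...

x=19.885026 y=0.966871

pitch radius r_p = m·N/2 = 1.014·36/2 = 18.252000
base radius r_b = r_p·cos α = 18.252000·cos 17.584° = 17.399177
roll angle φ = 31.862° = 0.55609681 rad
x = r_b·(cos φ + φ·sin φ) = 17.399177·(0.84932197 + 0.55609681·0.52787516) = 19.885026
y = r_b·(sin φ − φ·cos φ) = 17.399177·(0.52787516 − 0.55609681·0.84932197) = 0.966871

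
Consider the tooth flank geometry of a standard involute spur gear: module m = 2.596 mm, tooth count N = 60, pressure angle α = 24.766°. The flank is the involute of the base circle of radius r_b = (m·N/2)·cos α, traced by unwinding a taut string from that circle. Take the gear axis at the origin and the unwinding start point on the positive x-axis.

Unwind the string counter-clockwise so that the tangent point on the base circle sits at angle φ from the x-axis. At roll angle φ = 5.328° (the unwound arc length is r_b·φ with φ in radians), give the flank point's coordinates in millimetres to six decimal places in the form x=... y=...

x=71.022180 y=0.018939

pitch radius r_p = m·N/2 = 2.596·60/2 = 77.880000
base radius r_b = r_p·cos α = 77.880000·cos 24.766° = 70.717083
roll angle φ = 5.328° = 0.09299114 rad
x = r_b·(cos φ + φ·sin φ) = 70.717083·(0.99567944 + 0.09299114·0.09285718) = 71.022180
y = r_b·(sin φ − φ·cos φ) = 70.717083·(0.09285718 − 0.09299114·0.99567944) = 0.018939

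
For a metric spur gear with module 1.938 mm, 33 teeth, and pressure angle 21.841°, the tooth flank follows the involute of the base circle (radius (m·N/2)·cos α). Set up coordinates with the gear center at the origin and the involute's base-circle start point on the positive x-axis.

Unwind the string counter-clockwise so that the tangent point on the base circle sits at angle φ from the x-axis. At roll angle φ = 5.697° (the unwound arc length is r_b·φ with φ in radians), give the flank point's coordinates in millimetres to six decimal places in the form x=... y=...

pitch radius r_p = m·N/2 = 1.938·33/2 = 31.977000
base radius r_b = r_p·cos α = 31.977000·cos 21.841° = 29.681686
roll angle φ = 5.697° = 0.09943141 rad
x = r_b·(cos φ + φ·sin φ) = 29.681686·(0.99506077 + 0.09943141·0.09926765) = 29.828049
y = r_b·(sin φ − φ·cos φ) = 29.681686·(0.09926765 − 0.09943141·0.99506077) = 0.009716

x=29.828049 y=0.009716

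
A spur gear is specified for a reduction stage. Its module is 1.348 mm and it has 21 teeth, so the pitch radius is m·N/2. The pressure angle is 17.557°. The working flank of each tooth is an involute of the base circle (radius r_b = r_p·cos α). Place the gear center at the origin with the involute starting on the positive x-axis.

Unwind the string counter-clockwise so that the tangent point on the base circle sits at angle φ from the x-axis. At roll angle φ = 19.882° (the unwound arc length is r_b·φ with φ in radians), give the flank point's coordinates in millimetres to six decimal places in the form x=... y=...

x=14.282843 y=0.185701

pitch radius r_p = m·N/2 = 1.348·21/2 = 14.154000
base radius r_b = r_p·cos α = 14.154000·cos 17.557° = 13.494669
roll angle φ = 19.882° = 0.34700636 rad
x = r_b·(cos φ + φ·sin φ) = 13.494669·(0.94039501 + 0.34700636·0.34008413) = 14.282843
y = r_b·(sin φ − φ·cos φ) = 13.494669·(0.34008413 − 0.34700636·0.94039501) = 0.185701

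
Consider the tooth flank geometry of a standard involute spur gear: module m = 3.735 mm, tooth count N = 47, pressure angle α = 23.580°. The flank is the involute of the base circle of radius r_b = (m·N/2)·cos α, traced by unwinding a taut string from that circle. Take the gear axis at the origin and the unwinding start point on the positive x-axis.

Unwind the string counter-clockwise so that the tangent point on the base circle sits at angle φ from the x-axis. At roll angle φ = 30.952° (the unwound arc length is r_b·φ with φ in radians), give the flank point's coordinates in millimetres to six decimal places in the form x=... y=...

x=91.339117 y=4.105270

pitch radius r_p = m·N/2 = 3.735·47/2 = 87.772500
base radius r_b = r_p·cos α = 87.772500·cos 23.580° = 80.443709
roll angle φ = 30.952° = 0.54021431 rad
x = r_b·(cos φ + φ·sin φ) = 80.443709·(0.85759848 + 0.54021431·0.51431980) = 91.339117
y = r_b·(sin φ − φ·cos φ) = 80.443709·(0.51431980 − 0.54021431·0.85759848) = 4.105270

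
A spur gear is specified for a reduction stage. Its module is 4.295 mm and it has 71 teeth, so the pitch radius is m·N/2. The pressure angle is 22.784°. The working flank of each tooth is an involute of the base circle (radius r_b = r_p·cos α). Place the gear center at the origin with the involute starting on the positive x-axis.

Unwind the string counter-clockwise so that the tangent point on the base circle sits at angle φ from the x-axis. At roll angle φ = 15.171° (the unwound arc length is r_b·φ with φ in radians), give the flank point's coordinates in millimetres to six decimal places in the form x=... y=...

pitch radius r_p = m·N/2 = 4.295·71/2 = 152.472500
base radius r_b = r_p·cos α = 152.472500·cos 22.784° = 140.575274
roll angle φ = 15.171° = 0.26478390 rad
x = r_b·(cos φ + φ·sin φ) = 140.575274·(0.96514908 + 0.26478390·0.26170071) = 145.417137
y = r_b·(sin φ − φ·cos φ) = 140.575274·(0.26170071 − 0.26478390·0.96514908) = 0.863803

x=145.417137 y=0.863803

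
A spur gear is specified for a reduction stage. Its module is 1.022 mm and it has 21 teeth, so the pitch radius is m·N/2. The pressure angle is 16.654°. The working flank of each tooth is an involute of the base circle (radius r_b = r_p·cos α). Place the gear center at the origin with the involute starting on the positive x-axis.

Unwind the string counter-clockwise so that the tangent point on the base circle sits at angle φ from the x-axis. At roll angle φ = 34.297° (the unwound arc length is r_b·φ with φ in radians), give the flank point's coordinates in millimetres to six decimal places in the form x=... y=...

x=11.961027 y=0.709034

pitch radius r_p = m·N/2 = 1.022·21/2 = 10.731000
base radius r_b = r_p·cos α = 10.731000·cos 16.654° = 10.280866
roll angle φ = 34.297° = 0.59859557 rad
x = r_b·(cos φ + φ·sin φ) = 10.280866·(0.82612780 + 0.59859557·0.56348279) = 11.961027
y = r_b·(sin φ − φ·cos φ) = 10.280866·(0.56348279 − 0.59859557·0.82612780) = 0.709034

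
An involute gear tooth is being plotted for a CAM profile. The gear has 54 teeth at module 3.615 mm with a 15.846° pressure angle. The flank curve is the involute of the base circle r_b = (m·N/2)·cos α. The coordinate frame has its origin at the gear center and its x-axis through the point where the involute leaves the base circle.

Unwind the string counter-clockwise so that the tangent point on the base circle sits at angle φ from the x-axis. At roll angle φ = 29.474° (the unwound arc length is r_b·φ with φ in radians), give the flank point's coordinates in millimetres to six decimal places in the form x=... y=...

pitch radius r_p = m·N/2 = 3.615·54/2 = 97.605000
base radius r_b = r_p·cos α = 97.605000·cos 15.846° = 93.895920
roll angle φ = 29.474° = 0.51441834 rad
x = r_b·(cos φ + φ·sin φ) = 93.895920·(0.87057906 + 0.51441834·0.49202855) = 105.509679
y = r_b·(sin φ − φ·cos φ) = 93.895920·(0.49202855 − 0.51441834·0.87057906) = 4.148952

x=105.509679 y=4.148952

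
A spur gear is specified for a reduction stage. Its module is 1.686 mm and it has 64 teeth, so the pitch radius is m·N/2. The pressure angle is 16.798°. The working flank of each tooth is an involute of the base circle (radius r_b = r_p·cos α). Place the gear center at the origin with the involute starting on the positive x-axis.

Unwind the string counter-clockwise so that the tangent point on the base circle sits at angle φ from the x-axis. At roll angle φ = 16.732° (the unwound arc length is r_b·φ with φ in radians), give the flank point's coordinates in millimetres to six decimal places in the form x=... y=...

pitch radius r_p = m·N/2 = 1.686·64/2 = 53.952000
base radius r_b = r_p·cos α = 53.952000·cos 16.798° = 51.649846
roll angle φ = 16.732° = 0.29202849 rad
x = r_b·(cos φ + φ·sin φ) = 51.649846·(0.95766185 + 0.29202849·0.28789542) = 53.805479
y = r_b·(sin φ − φ·cos φ) = 51.649846·(0.28789542 − 0.29202849·0.95766185) = 0.425124

x=53.805479 y=0.425124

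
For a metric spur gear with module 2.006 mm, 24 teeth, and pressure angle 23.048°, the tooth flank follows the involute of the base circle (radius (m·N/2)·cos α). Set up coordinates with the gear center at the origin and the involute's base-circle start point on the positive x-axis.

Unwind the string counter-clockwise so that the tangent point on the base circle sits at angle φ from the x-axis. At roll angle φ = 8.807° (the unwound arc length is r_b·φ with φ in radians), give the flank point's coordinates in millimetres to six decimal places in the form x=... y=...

pitch radius r_p = m·N/2 = 2.006·24/2 = 24.072000
base radius r_b = r_p·cos α = 24.072000·cos 23.048° = 22.150505
roll angle φ = 8.807° = 0.15371115 rad
x = r_b·(cos φ + φ·sin φ) = 22.150505·(0.98820968 + 0.15371115·0.15310657) = 22.410638
y = r_b·(sin φ − φ·cos φ) = 22.150505·(0.15310657 − 0.15371115·0.98820968) = 0.026752

x=22.410638 y=0.026752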